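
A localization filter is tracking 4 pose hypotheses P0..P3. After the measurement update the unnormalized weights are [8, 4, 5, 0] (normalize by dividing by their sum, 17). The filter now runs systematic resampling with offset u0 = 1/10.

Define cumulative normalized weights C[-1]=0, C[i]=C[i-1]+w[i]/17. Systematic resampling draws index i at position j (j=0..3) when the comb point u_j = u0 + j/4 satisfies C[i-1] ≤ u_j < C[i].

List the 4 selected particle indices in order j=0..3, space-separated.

0 0 1 2

C = [8/17, 12/17, 1, 1]
j=0: u_0=1/10 ∈ [0, 8/17) → index 0
j=1: u_1=7/20 ∈ [0, 8/17) → index 0
j=2: u_2=3/5 ∈ [8/17, 12/17) → index 1
j=3: u_3=17/20 ∈ [12/17, 1) → index 2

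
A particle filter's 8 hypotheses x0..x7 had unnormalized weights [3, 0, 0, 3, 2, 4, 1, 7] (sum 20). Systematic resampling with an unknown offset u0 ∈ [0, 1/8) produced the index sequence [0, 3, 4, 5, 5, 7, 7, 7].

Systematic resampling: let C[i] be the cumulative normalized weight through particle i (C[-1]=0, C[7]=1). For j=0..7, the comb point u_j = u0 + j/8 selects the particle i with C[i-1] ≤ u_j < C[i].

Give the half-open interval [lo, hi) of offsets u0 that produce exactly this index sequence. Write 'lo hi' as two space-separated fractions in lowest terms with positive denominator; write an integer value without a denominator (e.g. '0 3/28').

1/20 1/10

C = [3/20, 3/20, 3/20, 3/10, 2/5, 3/5, 13/20, 1]
j=0 picked index 0: u0 ∈ [0, 3/20)
j=1 picked index 3: u0 ∈ [1/40, 7/40)
j=2 picked index 4: u0 ∈ [1/20, 3/20)
j=3 picked index 5: u0 ∈ [1/40, 9/40)
j=4 picked index 5: u0 ∈ [-1/10, 1/10)
j=5 picked index 7: u0 ∈ [1/40, 3/8)
j=6 picked index 7: u0 ∈ [-1/10, 1/4)
j=7 picked index 7: u0 ∈ [-9/40, 1/8)
intersection: [1/20, 1/10)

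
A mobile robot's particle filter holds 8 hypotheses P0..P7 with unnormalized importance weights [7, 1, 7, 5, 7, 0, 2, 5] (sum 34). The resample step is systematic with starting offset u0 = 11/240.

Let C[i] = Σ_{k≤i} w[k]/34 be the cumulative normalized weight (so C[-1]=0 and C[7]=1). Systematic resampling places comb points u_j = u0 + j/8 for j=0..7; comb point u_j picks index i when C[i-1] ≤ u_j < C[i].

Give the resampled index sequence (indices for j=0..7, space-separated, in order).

0 0 2 2 3 4 6 7

C = [7/34, 4/17, 15/34, 10/17, 27/34, 27/34, 29/34, 1]
j=0: u_0=11/240 ∈ [0, 7/34) → index 0
j=1: u_1=41/240 ∈ [0, 7/34) → index 0
j=2: u_2=71/240 ∈ [4/17, 15/34) → index 2
j=3: u_3=101/240 ∈ [4/17, 15/34) → index 2
j=4: u_4=131/240 ∈ [15/34, 10/17) → index 3
j=5: u_5=161/240 ∈ [10/17, 27/34) → index 4
j=6: u_6=191/240 ∈ [27/34, 29/34) → index 6
j=7: u_7=221/240 ∈ [29/34, 1) → index 7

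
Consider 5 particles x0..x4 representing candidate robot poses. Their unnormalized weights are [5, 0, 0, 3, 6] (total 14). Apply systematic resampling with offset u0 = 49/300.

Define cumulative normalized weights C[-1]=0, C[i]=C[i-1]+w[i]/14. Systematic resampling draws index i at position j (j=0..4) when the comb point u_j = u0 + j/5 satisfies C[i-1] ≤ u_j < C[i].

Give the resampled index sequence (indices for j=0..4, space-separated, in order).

0 3 3 4 4

C = [5/14, 5/14, 5/14, 4/7, 1]
j=0: u_0=49/300 ∈ [0, 5/14) → index 0
j=1: u_1=109/300 ∈ [5/14, 4/7) → index 3
j=2: u_2=169/300 ∈ [5/14, 4/7) → index 3
j=3: u_3=229/300 ∈ [4/7, 1) → index 4
j=4: u_4=289/300 ∈ [4/7, 1) → index 4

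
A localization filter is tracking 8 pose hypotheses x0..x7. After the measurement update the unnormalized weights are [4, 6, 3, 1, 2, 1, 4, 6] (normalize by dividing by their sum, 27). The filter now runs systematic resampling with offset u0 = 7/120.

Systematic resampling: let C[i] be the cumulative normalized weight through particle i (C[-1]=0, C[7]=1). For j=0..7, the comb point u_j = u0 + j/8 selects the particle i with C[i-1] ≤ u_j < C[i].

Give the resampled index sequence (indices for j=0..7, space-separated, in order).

0 1 1 2 4 6 7 7

C = [4/27, 10/27, 13/27, 14/27, 16/27, 17/27, 7/9, 1]
j=0: u_0=7/120 ∈ [0, 4/27) → index 0
j=1: u_1=11/60 ∈ [4/27, 10/27) → index 1
j=2: u_2=37/120 ∈ [4/27, 10/27) → index 1
j=3: u_3=13/30 ∈ [10/27, 13/27) → index 2
j=4: u_4=67/120 ∈ [14/27, 16/27) → index 4
j=5: u_5=41/60 ∈ [17/27, 7/9) → index 6
j=6: u_6=97/120 ∈ [7/9, 1) → index 7
j=7: u_7=14/15 ∈ [7/9, 1) → index 7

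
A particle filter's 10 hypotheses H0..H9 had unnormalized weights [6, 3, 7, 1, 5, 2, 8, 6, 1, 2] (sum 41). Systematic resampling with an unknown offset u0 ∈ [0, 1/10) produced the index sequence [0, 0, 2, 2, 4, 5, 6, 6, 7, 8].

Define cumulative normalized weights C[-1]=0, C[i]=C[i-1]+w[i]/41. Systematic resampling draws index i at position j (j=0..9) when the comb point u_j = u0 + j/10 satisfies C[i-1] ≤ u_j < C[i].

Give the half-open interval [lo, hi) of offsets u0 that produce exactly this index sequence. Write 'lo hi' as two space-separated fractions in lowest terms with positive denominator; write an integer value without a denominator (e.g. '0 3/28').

C = [6/41, 9/41, 16/41, 17/41, 22/41, 24/41, 32/41, 38/41, 39/41, 1]
j=0 picked index 0: u0 ∈ [0, 6/41)
j=1 picked index 0: u0 ∈ [-1/10, 19/410)
j=2 picked index 2: u0 ∈ [4/205, 39/205)
j=3 picked index 2: u0 ∈ [-33/410, 37/410)
j=4 picked index 4: u0 ∈ [3/205, 28/205)
j=5 picked index 5: u0 ∈ [3/82, 7/82)
j=6 picked index 6: u0 ∈ [-3/205, 37/205)
j=7 picked index 6: u0 ∈ [-47/410, 33/410)
j=8 picked index 7: u0 ∈ [-4/205, 26/205)
j=9 picked index 8: u0 ∈ [11/410, 21/410)
intersection: [3/82, 19/410)

3/82 19/410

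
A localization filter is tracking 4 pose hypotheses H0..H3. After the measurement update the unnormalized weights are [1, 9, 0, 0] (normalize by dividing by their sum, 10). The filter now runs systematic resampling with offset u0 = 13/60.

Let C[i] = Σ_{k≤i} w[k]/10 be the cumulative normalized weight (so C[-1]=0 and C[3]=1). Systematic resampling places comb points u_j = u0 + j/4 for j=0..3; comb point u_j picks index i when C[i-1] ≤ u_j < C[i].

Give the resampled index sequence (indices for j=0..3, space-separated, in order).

1 1 1 1

C = [1/10, 1, 1, 1]
j=0: u_0=13/60 ∈ [1/10, 1) → index 1
j=1: u_1=7/15 ∈ [1/10, 1) → index 1
j=2: u_2=43/60 ∈ [1/10, 1) → index 1
j=3: u_3=29/30 ∈ [1/10, 1) → index 1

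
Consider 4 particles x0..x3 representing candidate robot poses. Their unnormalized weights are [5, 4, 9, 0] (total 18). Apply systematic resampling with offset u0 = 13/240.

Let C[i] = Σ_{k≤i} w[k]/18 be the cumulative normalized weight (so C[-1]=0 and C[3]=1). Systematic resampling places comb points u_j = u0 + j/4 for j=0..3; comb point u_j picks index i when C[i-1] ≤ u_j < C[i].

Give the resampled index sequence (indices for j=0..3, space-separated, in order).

0 1 2 2

C = [5/18, 1/2, 1, 1]
j=0: u_0=13/240 ∈ [0, 5/18) → index 0
j=1: u_1=73/240 ∈ [5/18, 1/2) → index 1
j=2: u_2=133/240 ∈ [1/2, 1) → index 2
j=3: u_3=193/240 ∈ [1/2, 1) → index 2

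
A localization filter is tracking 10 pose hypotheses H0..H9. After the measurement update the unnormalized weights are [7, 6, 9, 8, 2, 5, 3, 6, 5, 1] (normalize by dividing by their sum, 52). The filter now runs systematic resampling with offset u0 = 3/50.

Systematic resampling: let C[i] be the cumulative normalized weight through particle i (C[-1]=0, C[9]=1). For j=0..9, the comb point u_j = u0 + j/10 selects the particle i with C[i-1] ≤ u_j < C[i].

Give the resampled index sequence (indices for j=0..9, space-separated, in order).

C = [7/52, 1/4, 11/26, 15/26, 8/13, 37/52, 10/13, 23/26, 51/52, 1]
j=0: u_0=3/50 ∈ [0, 7/52) → index 0
j=1: u_1=4/25 ∈ [7/52, 1/4) → index 1
j=2: u_2=13/50 ∈ [1/4, 11/26) → index 2
j=3: u_3=9/25 ∈ [1/4, 11/26) → index 2
j=4: u_4=23/50 ∈ [11/26, 15/26) → index 3
j=5: u_5=14/25 ∈ [11/26, 15/26) → index 3
j=6: u_6=33/50 ∈ [8/13, 37/52) → index 5
j=7: u_7=19/25 ∈ [37/52, 10/13) → index 6
j=8: u_8=43/50 ∈ [10/13, 23/26) → index 7
j=9: u_9=24/25 ∈ [23/26, 51/52) → index 8

0 1 2 2 3 3 5 6 7 8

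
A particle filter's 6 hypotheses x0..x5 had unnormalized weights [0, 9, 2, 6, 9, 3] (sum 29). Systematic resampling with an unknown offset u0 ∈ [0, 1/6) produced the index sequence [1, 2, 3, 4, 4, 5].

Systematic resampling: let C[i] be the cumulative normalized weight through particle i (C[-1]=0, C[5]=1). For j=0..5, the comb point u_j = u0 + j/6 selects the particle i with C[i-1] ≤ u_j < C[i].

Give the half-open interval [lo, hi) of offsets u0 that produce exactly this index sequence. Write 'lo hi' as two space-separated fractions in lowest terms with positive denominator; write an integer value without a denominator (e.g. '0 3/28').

25/174 1/6

C = [0, 9/29, 11/29, 17/29, 26/29, 1]
j=0 picked index 1: u0 ∈ [0, 9/29)
j=1 picked index 2: u0 ∈ [25/174, 37/174)
j=2 picked index 3: u0 ∈ [4/87, 22/87)
j=3 picked index 4: u0 ∈ [5/58, 23/58)
j=4 picked index 4: u0 ∈ [-7/87, 20/87)
j=5 picked index 5: u0 ∈ [11/174, 1/6)
intersection: [25/174, 1/6)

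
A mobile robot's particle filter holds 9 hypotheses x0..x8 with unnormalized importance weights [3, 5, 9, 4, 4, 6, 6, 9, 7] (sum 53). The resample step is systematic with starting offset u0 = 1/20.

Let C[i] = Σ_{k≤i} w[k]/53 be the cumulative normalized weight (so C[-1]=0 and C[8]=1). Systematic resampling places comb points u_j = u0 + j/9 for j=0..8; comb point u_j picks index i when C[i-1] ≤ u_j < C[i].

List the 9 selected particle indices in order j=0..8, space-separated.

0 2 2 3 5 6 7 7 8

C = [3/53, 8/53, 17/53, 21/53, 25/53, 31/53, 37/53, 46/53, 1]
j=0: u_0=1/20 ∈ [0, 3/53) → index 0
j=1: u_1=29/180 ∈ [8/53, 17/53) → index 2
j=2: u_2=49/180 ∈ [8/53, 17/53) → index 2
j=3: u_3=23/60 ∈ [17/53, 21/53) → index 3
j=4: u_4=89/180 ∈ [25/53, 31/53) → index 5
j=5: u_5=109/180 ∈ [31/53, 37/53) → index 6
j=6: u_6=43/60 ∈ [37/53, 46/53) → index 7
j=7: u_7=149/180 ∈ [37/53, 46/53) → index 7
j=8: u_8=169/180 ∈ [46/53, 1) → index 8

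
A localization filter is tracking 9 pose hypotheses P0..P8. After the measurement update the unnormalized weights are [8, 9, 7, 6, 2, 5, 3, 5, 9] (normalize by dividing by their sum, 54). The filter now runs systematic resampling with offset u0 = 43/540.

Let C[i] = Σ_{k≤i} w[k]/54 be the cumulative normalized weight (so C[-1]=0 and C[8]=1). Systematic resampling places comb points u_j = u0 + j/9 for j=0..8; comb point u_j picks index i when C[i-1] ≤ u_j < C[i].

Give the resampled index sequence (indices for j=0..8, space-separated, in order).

C = [4/27, 17/54, 4/9, 5/9, 16/27, 37/54, 20/27, 5/6, 1]
j=0: u_0=43/540 ∈ [0, 4/27) → index 0
j=1: u_1=103/540 ∈ [4/27, 17/54) → index 1
j=2: u_2=163/540 ∈ [4/27, 17/54) → index 1
j=3: u_3=223/540 ∈ [17/54, 4/9) → index 2
j=4: u_4=283/540 ∈ [4/9, 5/9) → index 3
j=5: u_5=343/540 ∈ [16/27, 37/54) → index 5
j=6: u_6=403/540 ∈ [20/27, 5/6) → index 7
j=7: u_7=463/540 ∈ [5/6, 1) → index 8
j=8: u_8=523/540 ∈ [5/6, 1) → index 8

0 1 1 2 3 5 7 8 8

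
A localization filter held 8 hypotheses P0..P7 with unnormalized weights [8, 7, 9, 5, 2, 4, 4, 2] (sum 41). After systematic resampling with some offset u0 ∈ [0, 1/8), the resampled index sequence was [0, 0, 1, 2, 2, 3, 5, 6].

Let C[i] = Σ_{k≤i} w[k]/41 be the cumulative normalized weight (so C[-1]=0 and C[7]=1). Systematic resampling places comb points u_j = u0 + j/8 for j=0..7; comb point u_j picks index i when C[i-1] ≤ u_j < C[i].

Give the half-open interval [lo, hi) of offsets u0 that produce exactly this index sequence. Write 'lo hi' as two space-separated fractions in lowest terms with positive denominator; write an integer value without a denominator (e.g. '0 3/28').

C = [8/41, 15/41, 24/41, 29/41, 31/41, 35/41, 39/41, 1]
j=0 picked index 0: u0 ∈ [0, 8/41)
j=1 picked index 0: u0 ∈ [-1/8, 23/328)
j=2 picked index 1: u0 ∈ [-9/164, 19/164)
j=3 picked index 2: u0 ∈ [-3/328, 69/328)
j=4 picked index 2: u0 ∈ [-11/82, 7/82)
j=5 picked index 3: u0 ∈ [-13/328, 27/328)
j=6 picked index 5: u0 ∈ [1/164, 17/164)
j=7 picked index 6: u0 ∈ [-7/328, 25/328)
intersection: [1/164, 23/328)

1/164 23/328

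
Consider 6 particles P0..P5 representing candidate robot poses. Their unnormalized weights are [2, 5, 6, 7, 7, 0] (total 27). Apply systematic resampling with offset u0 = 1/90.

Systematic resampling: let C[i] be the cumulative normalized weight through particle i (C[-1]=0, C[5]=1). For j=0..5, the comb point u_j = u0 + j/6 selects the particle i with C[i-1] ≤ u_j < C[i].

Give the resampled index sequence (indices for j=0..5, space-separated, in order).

C = [2/27, 7/27, 13/27, 20/27, 1, 1]
j=0: u_0=1/90 ∈ [0, 2/27) → index 0
j=1: u_1=8/45 ∈ [2/27, 7/27) → index 1
j=2: u_2=31/90 ∈ [7/27, 13/27) → index 2
j=3: u_3=23/45 ∈ [13/27, 20/27) → index 3
j=4: u_4=61/90 ∈ [13/27, 20/27) → index 3
j=5: u_5=38/45 ∈ [20/27, 1) → index 4

0 1 2 3 3 4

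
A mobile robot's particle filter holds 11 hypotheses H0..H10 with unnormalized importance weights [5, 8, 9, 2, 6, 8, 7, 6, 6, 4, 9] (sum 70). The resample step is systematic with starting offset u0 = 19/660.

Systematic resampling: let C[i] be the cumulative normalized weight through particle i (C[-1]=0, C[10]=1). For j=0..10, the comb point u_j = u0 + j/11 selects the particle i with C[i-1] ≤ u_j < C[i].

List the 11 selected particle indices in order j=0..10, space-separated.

C = [1/14, 13/70, 11/35, 12/35, 3/7, 19/35, 9/14, 51/70, 57/70, 61/70, 1]
j=0: u_0=19/660 ∈ [0, 1/14) → index 0
j=1: u_1=79/660 ∈ [1/14, 13/70) → index 1
j=2: u_2=139/660 ∈ [13/70, 11/35) → index 2
j=3: u_3=199/660 ∈ [13/70, 11/35) → index 2
j=4: u_4=259/660 ∈ [12/35, 3/7) → index 4
j=5: u_5=29/60 ∈ [3/7, 19/35) → index 5
j=6: u_6=379/660 ∈ [19/35, 9/14) → index 6
j=7: u_7=439/660 ∈ [9/14, 51/70) → index 7
j=8: u_8=499/660 ∈ [51/70, 57/70) → index 8
j=9: u_9=559/660 ∈ [57/70, 61/70) → index 9
j=10: u_10=619/660 ∈ [61/70, 1) → index 10

0 1 2 2 4 5 6 7 8 9 10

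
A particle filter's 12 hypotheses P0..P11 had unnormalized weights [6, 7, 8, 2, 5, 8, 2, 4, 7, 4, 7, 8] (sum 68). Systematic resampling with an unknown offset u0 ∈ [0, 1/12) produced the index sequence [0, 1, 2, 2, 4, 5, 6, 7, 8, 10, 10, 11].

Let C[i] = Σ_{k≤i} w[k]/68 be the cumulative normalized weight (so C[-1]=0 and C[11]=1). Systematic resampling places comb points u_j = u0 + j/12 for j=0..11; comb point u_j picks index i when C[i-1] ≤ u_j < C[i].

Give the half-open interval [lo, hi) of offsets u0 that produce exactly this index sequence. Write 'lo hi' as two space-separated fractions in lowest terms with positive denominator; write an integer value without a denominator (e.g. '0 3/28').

1/34 7/204

C = [3/34, 13/68, 21/68, 23/68, 7/17, 9/17, 19/34, 21/34, 49/68, 53/68, 15/17, 1]
j=0 picked index 0: u0 ∈ [0, 3/34)
j=1 picked index 1: u0 ∈ [1/204, 11/102)
j=2 picked index 2: u0 ∈ [5/204, 29/204)
j=3 picked index 2: u0 ∈ [-1/17, 1/17)
j=4 picked index 4: u0 ∈ [1/204, 4/51)
j=5 picked index 5: u0 ∈ [-1/204, 23/204)
j=6 picked index 6: u0 ∈ [1/34, 1/17)
j=7 picked index 7: u0 ∈ [-5/204, 7/204)
j=8 picked index 8: u0 ∈ [-5/102, 11/204)
j=9 picked index 10: u0 ∈ [1/34, 9/68)
j=10 picked index 10: u0 ∈ [-11/204, 5/102)
j=11 picked index 11: u0 ∈ [-7/204, 1/12)
intersection: [1/34, 7/204)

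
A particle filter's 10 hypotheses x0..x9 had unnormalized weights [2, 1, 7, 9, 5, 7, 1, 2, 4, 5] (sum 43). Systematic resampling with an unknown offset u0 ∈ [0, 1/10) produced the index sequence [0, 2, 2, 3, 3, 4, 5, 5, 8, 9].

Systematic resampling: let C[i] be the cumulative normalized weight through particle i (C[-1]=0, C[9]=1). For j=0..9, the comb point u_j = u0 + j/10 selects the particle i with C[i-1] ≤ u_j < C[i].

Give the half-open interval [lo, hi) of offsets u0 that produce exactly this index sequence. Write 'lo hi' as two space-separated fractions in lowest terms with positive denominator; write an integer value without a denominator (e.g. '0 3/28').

0 9/430

C = [2/43, 3/43, 10/43, 19/43, 24/43, 31/43, 32/43, 34/43, 38/43, 1]
j=0 picked index 0: u0 ∈ [0, 2/43)
j=1 picked index 2: u0 ∈ [-13/430, 57/430)
j=2 picked index 2: u0 ∈ [-28/215, 7/215)
j=3 picked index 3: u0 ∈ [-29/430, 61/430)
j=4 picked index 3: u0 ∈ [-36/215, 9/215)
j=5 picked index 4: u0 ∈ [-5/86, 5/86)
j=6 picked index 5: u0 ∈ [-9/215, 26/215)
j=7 picked index 5: u0 ∈ [-61/430, 9/430)
j=8 picked index 8: u0 ∈ [-2/215, 18/215)
j=9 picked index 9: u0 ∈ [-7/430, 1/10)
intersection: [0, 9/430)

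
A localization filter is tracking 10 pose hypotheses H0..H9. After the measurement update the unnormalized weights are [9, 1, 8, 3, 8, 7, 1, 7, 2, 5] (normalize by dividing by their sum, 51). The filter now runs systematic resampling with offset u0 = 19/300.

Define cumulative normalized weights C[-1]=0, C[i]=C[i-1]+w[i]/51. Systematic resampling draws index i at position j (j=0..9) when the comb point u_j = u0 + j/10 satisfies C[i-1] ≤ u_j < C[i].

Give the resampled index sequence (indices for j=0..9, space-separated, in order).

0 0 2 3 4 4 5 7 8 9

C = [3/17, 10/51, 6/17, 7/17, 29/51, 12/17, 37/51, 44/51, 46/51, 1]
j=0: u_0=19/300 ∈ [0, 3/17) → index 0
j=1: u_1=49/300 ∈ [0, 3/17) → index 0
j=2: u_2=79/300 ∈ [10/51, 6/17) → index 2
j=3: u_3=109/300 ∈ [6/17, 7/17) → index 3
j=4: u_4=139/300 ∈ [7/17, 29/51) → index 4
j=5: u_5=169/300 ∈ [7/17, 29/51) → index 4
j=6: u_6=199/300 ∈ [29/51, 12/17) → index 5
j=7: u_7=229/300 ∈ [37/51, 44/51) → index 7
j=8: u_8=259/300 ∈ [44/51, 46/51) → index 8
j=9: u_9=289/300 ∈ [46/51, 1) → index 9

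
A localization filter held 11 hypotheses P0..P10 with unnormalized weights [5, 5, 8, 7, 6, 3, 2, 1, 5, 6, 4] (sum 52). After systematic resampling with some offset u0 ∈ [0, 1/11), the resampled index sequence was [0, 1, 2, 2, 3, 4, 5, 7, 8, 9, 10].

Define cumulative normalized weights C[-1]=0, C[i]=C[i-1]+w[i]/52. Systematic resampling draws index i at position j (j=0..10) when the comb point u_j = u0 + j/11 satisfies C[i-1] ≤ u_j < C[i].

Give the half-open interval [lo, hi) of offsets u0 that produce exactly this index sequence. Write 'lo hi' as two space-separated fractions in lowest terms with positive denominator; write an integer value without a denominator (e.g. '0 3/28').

C = [5/52, 5/26, 9/26, 25/52, 31/52, 17/26, 9/13, 37/52, 21/26, 12/13, 1]
j=0 picked index 0: u0 ∈ [0, 5/52)
j=1 picked index 1: u0 ∈ [3/572, 29/286)
j=2 picked index 2: u0 ∈ [3/286, 47/286)
j=3 picked index 2: u0 ∈ [-23/286, 21/286)
j=4 picked index 3: u0 ∈ [-5/286, 67/572)
j=5 picked index 4: u0 ∈ [15/572, 81/572)
j=6 picked index 5: u0 ∈ [29/572, 31/286)
j=7 picked index 7: u0 ∈ [8/143, 43/572)
j=8 picked index 8: u0 ∈ [-9/572, 23/286)
j=9 picked index 9: u0 ∈ [-3/286, 15/143)
j=10 picked index 10: u0 ∈ [2/143, 1/11)
intersection: [8/143, 21/286)

8/143 21/286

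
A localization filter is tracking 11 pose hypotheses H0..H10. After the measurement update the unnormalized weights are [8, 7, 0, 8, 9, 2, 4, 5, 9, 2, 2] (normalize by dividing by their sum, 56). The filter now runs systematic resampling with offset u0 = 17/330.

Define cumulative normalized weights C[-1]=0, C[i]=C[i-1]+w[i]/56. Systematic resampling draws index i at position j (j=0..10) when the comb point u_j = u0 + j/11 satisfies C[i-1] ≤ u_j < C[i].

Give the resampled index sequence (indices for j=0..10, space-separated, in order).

0 0 1 3 4 4 5 7 8 8 9

C = [1/7, 15/56, 15/56, 23/56, 4/7, 17/28, 19/28, 43/56, 13/14, 27/28, 1]
j=0: u_0=17/330 ∈ [0, 1/7) → index 0
j=1: u_1=47/330 ∈ [0, 1/7) → index 0
j=2: u_2=7/30 ∈ [1/7, 15/56) → index 1
j=3: u_3=107/330 ∈ [15/56, 23/56) → index 3
j=4: u_4=137/330 ∈ [23/56, 4/7) → index 4
j=5: u_5=167/330 ∈ [23/56, 4/7) → index 4
j=6: u_6=197/330 ∈ [4/7, 17/28) → index 5
j=7: u_7=227/330 ∈ [19/28, 43/56) → index 7
j=8: u_8=257/330 ∈ [43/56, 13/14) → index 8
j=9: u_9=287/330 ∈ [43/56, 13/14) → index 8
j=10: u_10=317/330 ∈ [13/14, 27/28) → index 9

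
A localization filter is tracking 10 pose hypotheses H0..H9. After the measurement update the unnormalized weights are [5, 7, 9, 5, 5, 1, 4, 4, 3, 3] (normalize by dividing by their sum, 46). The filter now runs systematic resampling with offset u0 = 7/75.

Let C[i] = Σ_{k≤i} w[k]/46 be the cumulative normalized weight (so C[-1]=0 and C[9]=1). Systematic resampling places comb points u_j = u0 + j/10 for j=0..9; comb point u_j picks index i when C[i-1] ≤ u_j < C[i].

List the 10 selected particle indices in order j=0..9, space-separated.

C = [5/46, 6/23, 21/46, 13/23, 31/46, 16/23, 18/23, 20/23, 43/46, 1]
j=0: u_0=7/75 ∈ [0, 5/46) → index 0
j=1: u_1=29/150 ∈ [5/46, 6/23) → index 1
j=2: u_2=22/75 ∈ [6/23, 21/46) → index 2
j=3: u_3=59/150 ∈ [6/23, 21/46) → index 2
j=4: u_4=37/75 ∈ [21/46, 13/23) → index 3
j=5: u_5=89/150 ∈ [13/23, 31/46) → index 4
j=6: u_6=52/75 ∈ [31/46, 16/23) → index 5
j=7: u_7=119/150 ∈ [18/23, 20/23) → index 7
j=8: u_8=67/75 ∈ [20/23, 43/46) → index 8
j=9: u_9=149/150 ∈ [43/46, 1) → index 9

0 1 2 2 3 4 5 7 8 9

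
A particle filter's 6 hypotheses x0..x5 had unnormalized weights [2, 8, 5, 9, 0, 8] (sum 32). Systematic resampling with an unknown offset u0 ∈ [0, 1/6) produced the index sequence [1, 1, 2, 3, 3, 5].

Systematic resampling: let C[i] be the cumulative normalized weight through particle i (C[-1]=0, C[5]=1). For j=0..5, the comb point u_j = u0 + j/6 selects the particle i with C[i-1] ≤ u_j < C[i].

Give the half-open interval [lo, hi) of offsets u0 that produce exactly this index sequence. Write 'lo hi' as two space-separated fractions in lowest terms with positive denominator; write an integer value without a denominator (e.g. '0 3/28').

1/16 1/12

C = [1/16, 5/16, 15/32, 3/4, 3/4, 1]
j=0 picked index 1: u0 ∈ [1/16, 5/16)
j=1 picked index 1: u0 ∈ [-5/48, 7/48)
j=2 picked index 2: u0 ∈ [-1/48, 13/96)
j=3 picked index 3: u0 ∈ [-1/32, 1/4)
j=4 picked index 3: u0 ∈ [-19/96, 1/12)
j=5 picked index 5: u0 ∈ [-1/12, 1/6)
intersection: [1/16, 1/12)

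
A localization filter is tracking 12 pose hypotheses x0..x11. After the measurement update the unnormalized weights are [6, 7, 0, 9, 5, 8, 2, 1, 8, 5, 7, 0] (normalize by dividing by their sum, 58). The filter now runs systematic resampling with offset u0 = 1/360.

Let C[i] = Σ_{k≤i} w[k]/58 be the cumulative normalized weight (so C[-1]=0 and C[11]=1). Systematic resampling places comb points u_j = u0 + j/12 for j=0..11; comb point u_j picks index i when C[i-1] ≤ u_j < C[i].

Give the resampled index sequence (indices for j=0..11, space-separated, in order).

0 0 1 3 3 4 5 5 8 8 9 10

C = [3/29, 13/58, 13/58, 11/29, 27/58, 35/58, 37/58, 19/29, 23/29, 51/58, 1, 1]
j=0: u_0=1/360 ∈ [0, 3/29) → index 0
j=1: u_1=31/360 ∈ [0, 3/29) → index 0
j=2: u_2=61/360 ∈ [3/29, 13/58) → index 1
j=3: u_3=91/360 ∈ [13/58, 11/29) → index 3
j=4: u_4=121/360 ∈ [13/58, 11/29) → index 3
j=5: u_5=151/360 ∈ [11/29, 27/58) → index 4
j=6: u_6=181/360 ∈ [27/58, 35/58) → index 5
j=7: u_7=211/360 ∈ [27/58, 35/58) → index 5
j=8: u_8=241/360 ∈ [19/29, 23/29) → index 8
j=9: u_9=271/360 ∈ [19/29, 23/29) → index 8
j=10: u_10=301/360 ∈ [23/29, 51/58) → index 9
j=11: u_11=331/360 ∈ [51/58, 1) → index 10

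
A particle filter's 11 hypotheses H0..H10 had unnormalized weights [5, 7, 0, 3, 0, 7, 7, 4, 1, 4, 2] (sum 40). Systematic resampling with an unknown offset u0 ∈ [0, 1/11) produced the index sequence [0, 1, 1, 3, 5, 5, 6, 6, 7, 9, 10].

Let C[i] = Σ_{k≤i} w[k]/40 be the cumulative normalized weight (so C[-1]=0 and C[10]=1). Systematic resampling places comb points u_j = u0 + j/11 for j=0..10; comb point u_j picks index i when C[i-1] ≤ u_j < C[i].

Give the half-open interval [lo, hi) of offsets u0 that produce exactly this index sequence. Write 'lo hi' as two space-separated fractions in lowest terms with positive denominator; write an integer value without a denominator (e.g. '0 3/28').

C = [1/8, 3/10, 3/10, 3/8, 3/8, 11/20, 29/40, 33/40, 17/20, 19/20, 1]
j=0 picked index 0: u0 ∈ [0, 1/8)
j=1 picked index 1: u0 ∈ [3/88, 23/110)
j=2 picked index 1: u0 ∈ [-5/88, 13/110)
j=3 picked index 3: u0 ∈ [3/110, 9/88)
j=4 picked index 5: u0 ∈ [1/88, 41/220)
j=5 picked index 5: u0 ∈ [-7/88, 21/220)
j=6 picked index 6: u0 ∈ [1/220, 79/440)
j=7 picked index 6: u0 ∈ [-19/220, 39/440)
j=8 picked index 7: u0 ∈ [-1/440, 43/440)
j=9 picked index 9: u0 ∈ [7/220, 29/220)
j=10 picked index 10: u0 ∈ [9/220, 1/11)
intersection: [9/220, 39/440)

9/220 39/440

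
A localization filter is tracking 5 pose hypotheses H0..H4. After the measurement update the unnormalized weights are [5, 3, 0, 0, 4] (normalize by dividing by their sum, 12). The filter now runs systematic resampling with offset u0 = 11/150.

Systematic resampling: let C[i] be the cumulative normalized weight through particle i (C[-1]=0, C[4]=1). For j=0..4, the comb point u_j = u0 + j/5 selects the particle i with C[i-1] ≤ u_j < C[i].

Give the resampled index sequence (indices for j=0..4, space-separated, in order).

C = [5/12, 2/3, 2/3, 2/3, 1]
j=0: u_0=11/150 ∈ [0, 5/12) → index 0
j=1: u_1=41/150 ∈ [0, 5/12) → index 0
j=2: u_2=71/150 ∈ [5/12, 2/3) → index 1
j=3: u_3=101/150 ∈ [2/3, 1) → index 4
j=4: u_4=131/150 ∈ [2/3, 1) → index 4

0 0 1 4 4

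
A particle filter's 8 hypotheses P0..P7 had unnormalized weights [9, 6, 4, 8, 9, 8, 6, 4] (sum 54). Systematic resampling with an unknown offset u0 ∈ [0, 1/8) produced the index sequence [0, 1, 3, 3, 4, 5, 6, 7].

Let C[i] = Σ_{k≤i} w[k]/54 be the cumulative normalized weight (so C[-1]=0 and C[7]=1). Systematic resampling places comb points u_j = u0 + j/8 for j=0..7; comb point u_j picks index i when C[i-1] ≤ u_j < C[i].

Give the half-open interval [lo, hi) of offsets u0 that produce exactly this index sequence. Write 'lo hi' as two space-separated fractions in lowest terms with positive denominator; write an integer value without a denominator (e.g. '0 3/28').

C = [1/6, 5/18, 19/54, 1/2, 2/3, 22/27, 25/27, 1]
j=0 picked index 0: u0 ∈ [0, 1/6)
j=1 picked index 1: u0 ∈ [1/24, 11/72)
j=2 picked index 3: u0 ∈ [11/108, 1/4)
j=3 picked index 3: u0 ∈ [-5/216, 1/8)
j=4 picked index 4: u0 ∈ [0, 1/6)
j=5 picked index 5: u0 ∈ [1/24, 41/216)
j=6 picked index 6: u0 ∈ [7/108, 19/108)
j=7 picked index 7: u0 ∈ [11/216, 1/8)
intersection: [11/108, 1/8)

11/108 1/8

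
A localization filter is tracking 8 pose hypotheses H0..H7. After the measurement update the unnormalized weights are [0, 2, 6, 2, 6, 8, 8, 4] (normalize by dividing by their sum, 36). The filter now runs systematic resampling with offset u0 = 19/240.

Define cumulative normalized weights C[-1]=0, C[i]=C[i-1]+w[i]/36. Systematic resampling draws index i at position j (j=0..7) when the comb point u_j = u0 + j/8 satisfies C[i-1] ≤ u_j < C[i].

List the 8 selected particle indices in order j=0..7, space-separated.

2 2 4 5 5 6 6 7

C = [0, 1/18, 2/9, 5/18, 4/9, 2/3, 8/9, 1]
j=0: u_0=19/240 ∈ [1/18, 2/9) → index 2
j=1: u_1=49/240 ∈ [1/18, 2/9) → index 2
j=2: u_2=79/240 ∈ [5/18, 4/9) → index 4
j=3: u_3=109/240 ∈ [4/9, 2/3) → index 5
j=4: u_4=139/240 ∈ [4/9, 2/3) → index 5
j=5: u_5=169/240 ∈ [2/3, 8/9) → index 6
j=6: u_6=199/240 ∈ [2/3, 8/9) → index 6
j=7: u_7=229/240 ∈ [8/9, 1) → index 7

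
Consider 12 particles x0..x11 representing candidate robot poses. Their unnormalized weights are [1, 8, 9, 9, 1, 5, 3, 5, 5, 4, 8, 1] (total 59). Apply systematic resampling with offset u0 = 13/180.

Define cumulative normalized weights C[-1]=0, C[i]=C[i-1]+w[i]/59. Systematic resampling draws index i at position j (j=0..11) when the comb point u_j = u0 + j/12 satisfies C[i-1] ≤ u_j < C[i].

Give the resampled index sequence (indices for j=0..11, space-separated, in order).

C = [1/59, 9/59, 18/59, 27/59, 28/59, 33/59, 36/59, 41/59, 46/59, 50/59, 58/59, 1]
j=0: u_0=13/180 ∈ [1/59, 9/59) → index 1
j=1: u_1=7/45 ∈ [9/59, 18/59) → index 2
j=2: u_2=43/180 ∈ [9/59, 18/59) → index 2
j=3: u_3=29/90 ∈ [18/59, 27/59) → index 3
j=4: u_4=73/180 ∈ [18/59, 27/59) → index 3
j=5: u_5=22/45 ∈ [28/59, 33/59) → index 5
j=6: u_6=103/180 ∈ [33/59, 36/59) → index 6
j=7: u_7=59/90 ∈ [36/59, 41/59) → index 7
j=8: u_8=133/180 ∈ [41/59, 46/59) → index 8
j=9: u_9=37/45 ∈ [46/59, 50/59) → index 9
j=10: u_10=163/180 ∈ [50/59, 58/59) → index 10
j=11: u_11=89/90 ∈ [58/59, 1) → index 11

1 2 2 3 3 5 6 7 8 9 10 11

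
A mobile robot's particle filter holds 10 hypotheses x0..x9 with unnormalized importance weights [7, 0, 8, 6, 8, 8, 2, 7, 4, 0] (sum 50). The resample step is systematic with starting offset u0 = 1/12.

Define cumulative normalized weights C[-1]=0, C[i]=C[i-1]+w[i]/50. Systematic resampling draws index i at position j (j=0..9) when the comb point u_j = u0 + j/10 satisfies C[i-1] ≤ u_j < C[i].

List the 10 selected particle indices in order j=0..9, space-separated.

C = [7/50, 7/50, 3/10, 21/50, 29/50, 37/50, 39/50, 23/25, 1, 1]
j=0: u_0=1/12 ∈ [0, 7/50) → index 0
j=1: u_1=11/60 ∈ [7/50, 3/10) → index 2
j=2: u_2=17/60 ∈ [7/50, 3/10) → index 2
j=3: u_3=23/60 ∈ [3/10, 21/50) → index 3
j=4: u_4=29/60 ∈ [21/50, 29/50) → index 4
j=5: u_5=7/12 ∈ [29/50, 37/50) → index 5
j=6: u_6=41/60 ∈ [29/50, 37/50) → index 5
j=7: u_7=47/60 ∈ [39/50, 23/25) → index 7
j=8: u_8=53/60 ∈ [39/50, 23/25) → index 7
j=9: u_9=59/60 ∈ [23/25, 1) → index 8

0 2 2 3 4 5 5 7 7 8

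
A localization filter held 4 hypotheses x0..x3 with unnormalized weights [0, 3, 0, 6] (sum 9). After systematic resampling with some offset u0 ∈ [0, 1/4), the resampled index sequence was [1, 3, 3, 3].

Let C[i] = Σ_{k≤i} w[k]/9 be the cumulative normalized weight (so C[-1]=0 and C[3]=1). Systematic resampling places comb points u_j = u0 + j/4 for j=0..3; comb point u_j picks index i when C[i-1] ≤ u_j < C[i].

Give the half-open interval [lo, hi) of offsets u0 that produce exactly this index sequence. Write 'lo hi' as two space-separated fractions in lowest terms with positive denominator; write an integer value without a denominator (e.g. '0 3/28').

1/12 1/4

C = [0, 1/3, 1/3, 1]
j=0 picked index 1: u0 ∈ [0, 1/3)
j=1 picked index 3: u0 ∈ [1/12, 3/4)
j=2 picked index 3: u0 ∈ [-1/6, 1/2)
j=3 picked index 3: u0 ∈ [-5/12, 1/4)
intersection: [1/12, 1/4)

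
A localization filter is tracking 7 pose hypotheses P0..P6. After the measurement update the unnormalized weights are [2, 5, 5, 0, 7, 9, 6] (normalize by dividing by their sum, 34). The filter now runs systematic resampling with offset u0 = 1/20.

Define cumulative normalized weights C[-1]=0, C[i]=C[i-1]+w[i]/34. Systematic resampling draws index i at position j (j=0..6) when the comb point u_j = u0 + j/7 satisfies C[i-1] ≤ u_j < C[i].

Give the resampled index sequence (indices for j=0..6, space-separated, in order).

C = [1/17, 7/34, 6/17, 6/17, 19/34, 14/17, 1]
j=0: u_0=1/20 ∈ [0, 1/17) → index 0
j=1: u_1=27/140 ∈ [1/17, 7/34) → index 1
j=2: u_2=47/140 ∈ [7/34, 6/17) → index 2
j=3: u_3=67/140 ∈ [6/17, 19/34) → index 4
j=4: u_4=87/140 ∈ [19/34, 14/17) → index 5
j=5: u_5=107/140 ∈ [19/34, 14/17) → index 5
j=6: u_6=127/140 ∈ [14/17, 1) → index 6

0 1 2 4 5 5 6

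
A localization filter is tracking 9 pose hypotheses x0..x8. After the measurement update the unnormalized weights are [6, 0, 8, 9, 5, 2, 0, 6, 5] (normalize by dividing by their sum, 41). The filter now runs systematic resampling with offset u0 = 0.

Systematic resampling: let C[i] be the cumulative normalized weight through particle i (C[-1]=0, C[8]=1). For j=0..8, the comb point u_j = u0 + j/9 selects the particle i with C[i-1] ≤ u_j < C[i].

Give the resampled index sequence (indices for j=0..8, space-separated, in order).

C = [6/41, 6/41, 14/41, 23/41, 28/41, 30/41, 30/41, 36/41, 1]
j=0: u_0=0 ∈ [0, 6/41) → index 0
j=1: u_1=1/9 ∈ [0, 6/41) → index 0
j=2: u_2=2/9 ∈ [6/41, 14/41) → index 2
j=3: u_3=1/3 ∈ [6/41, 14/41) → index 2
j=4: u_4=4/9 ∈ [14/41, 23/41) → index 3
j=5: u_5=5/9 ∈ [14/41, 23/41) → index 3
j=6: u_6=2/3 ∈ [23/41, 28/41) → index 4
j=7: u_7=7/9 ∈ [30/41, 36/41) → index 7
j=8: u_8=8/9 ∈ [36/41, 1) → index 8

0 0 2 2 3 3 4 7 8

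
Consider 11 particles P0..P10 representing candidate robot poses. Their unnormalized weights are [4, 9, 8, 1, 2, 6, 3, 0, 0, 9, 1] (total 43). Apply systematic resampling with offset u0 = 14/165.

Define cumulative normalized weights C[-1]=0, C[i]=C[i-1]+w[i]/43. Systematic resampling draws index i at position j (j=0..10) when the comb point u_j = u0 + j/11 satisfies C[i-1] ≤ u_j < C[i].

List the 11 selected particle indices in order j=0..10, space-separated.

C = [4/43, 13/43, 21/43, 22/43, 24/43, 30/43, 33/43, 33/43, 33/43, 42/43, 1]
j=0: u_0=14/165 ∈ [0, 4/43) → index 0
j=1: u_1=29/165 ∈ [4/43, 13/43) → index 1
j=2: u_2=4/15 ∈ [4/43, 13/43) → index 1
j=3: u_3=59/165 ∈ [13/43, 21/43) → index 2
j=4: u_4=74/165 ∈ [13/43, 21/43) → index 2
j=5: u_5=89/165 ∈ [22/43, 24/43) → index 4
j=6: u_6=104/165 ∈ [24/43, 30/43) → index 5
j=7: u_7=119/165 ∈ [30/43, 33/43) → index 6
j=8: u_8=134/165 ∈ [33/43, 42/43) → index 9
j=9: u_9=149/165 ∈ [33/43, 42/43) → index 9
j=10: u_10=164/165 ∈ [42/43, 1) → index 10

0 1 1 2 2 4 5 6 9 9 10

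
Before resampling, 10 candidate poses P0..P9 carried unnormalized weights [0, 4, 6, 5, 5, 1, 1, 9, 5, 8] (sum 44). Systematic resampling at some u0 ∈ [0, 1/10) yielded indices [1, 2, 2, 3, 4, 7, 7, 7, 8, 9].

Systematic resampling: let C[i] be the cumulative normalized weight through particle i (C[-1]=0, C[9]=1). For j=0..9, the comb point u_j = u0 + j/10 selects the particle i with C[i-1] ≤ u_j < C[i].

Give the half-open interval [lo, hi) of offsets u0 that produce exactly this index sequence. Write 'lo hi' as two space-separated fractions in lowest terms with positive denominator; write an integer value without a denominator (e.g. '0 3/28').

C = [0, 1/11, 5/22, 15/44, 5/11, 21/44, 1/2, 31/44, 9/11, 1]
j=0 picked index 1: u0 ∈ [0, 1/11)
j=1 picked index 2: u0 ∈ [-1/110, 7/55)
j=2 picked index 2: u0 ∈ [-6/55, 3/110)
j=3 picked index 3: u0 ∈ [-4/55, 9/220)
j=4 picked index 4: u0 ∈ [-13/220, 3/55)
j=5 picked index 7: u0 ∈ [0, 9/44)
j=6 picked index 7: u0 ∈ [-1/10, 23/220)
j=7 picked index 7: u0 ∈ [-1/5, 1/220)
j=8 picked index 8: u0 ∈ [-21/220, 1/55)
j=9 picked index 9: u0 ∈ [-9/110, 1/10)
intersection: [0, 1/220)

0 1/220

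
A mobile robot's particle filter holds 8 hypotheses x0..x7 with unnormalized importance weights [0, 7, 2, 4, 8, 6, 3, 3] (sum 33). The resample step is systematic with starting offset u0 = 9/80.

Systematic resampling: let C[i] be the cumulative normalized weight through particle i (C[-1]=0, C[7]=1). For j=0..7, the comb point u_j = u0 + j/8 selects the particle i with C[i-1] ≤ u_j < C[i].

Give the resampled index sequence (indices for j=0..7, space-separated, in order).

C = [0, 7/33, 3/11, 13/33, 7/11, 9/11, 10/11, 1]
j=0: u_0=9/80 ∈ [0, 7/33) → index 1
j=1: u_1=19/80 ∈ [7/33, 3/11) → index 2
j=2: u_2=29/80 ∈ [3/11, 13/33) → index 3
j=3: u_3=39/80 ∈ [13/33, 7/11) → index 4
j=4: u_4=49/80 ∈ [13/33, 7/11) → index 4
j=5: u_5=59/80 ∈ [7/11, 9/11) → index 5
j=6: u_6=69/80 ∈ [9/11, 10/11) → index 6
j=7: u_7=79/80 ∈ [10/11, 1) → index 7

1 2 3 4 4 5 6 7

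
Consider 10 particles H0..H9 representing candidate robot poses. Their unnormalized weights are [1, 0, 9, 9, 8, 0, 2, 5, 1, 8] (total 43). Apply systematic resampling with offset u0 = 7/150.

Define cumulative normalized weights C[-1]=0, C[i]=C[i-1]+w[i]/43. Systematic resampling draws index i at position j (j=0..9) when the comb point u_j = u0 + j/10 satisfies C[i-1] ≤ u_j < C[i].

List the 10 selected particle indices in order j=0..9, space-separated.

2 2 3 3 4 4 6 7 9 9

C = [1/43, 1/43, 10/43, 19/43, 27/43, 27/43, 29/43, 34/43, 35/43, 1]
j=0: u_0=7/150 ∈ [1/43, 10/43) → index 2
j=1: u_1=11/75 ∈ [1/43, 10/43) → index 2
j=2: u_2=37/150 ∈ [10/43, 19/43) → index 3
j=3: u_3=26/75 ∈ [10/43, 19/43) → index 3
j=4: u_4=67/150 ∈ [19/43, 27/43) → index 4
j=5: u_5=41/75 ∈ [19/43, 27/43) → index 4
j=6: u_6=97/150 ∈ [27/43, 29/43) → index 6
j=7: u_7=56/75 ∈ [29/43, 34/43) → index 7
j=8: u_8=127/150 ∈ [35/43, 1) → index 9
j=9: u_9=71/75 ∈ [35/43, 1) → index 9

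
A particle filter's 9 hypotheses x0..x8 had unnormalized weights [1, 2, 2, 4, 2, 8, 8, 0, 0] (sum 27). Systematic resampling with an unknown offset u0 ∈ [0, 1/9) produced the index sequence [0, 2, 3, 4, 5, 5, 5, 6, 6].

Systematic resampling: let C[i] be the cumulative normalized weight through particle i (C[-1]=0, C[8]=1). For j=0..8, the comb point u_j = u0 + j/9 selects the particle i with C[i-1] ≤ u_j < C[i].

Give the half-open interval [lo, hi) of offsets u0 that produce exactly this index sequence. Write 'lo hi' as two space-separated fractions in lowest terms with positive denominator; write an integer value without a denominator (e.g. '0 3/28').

C = [1/27, 1/9, 5/27, 1/3, 11/27, 19/27, 1, 1, 1]
j=0 picked index 0: u0 ∈ [0, 1/27)
j=1 picked index 2: u0 ∈ [0, 2/27)
j=2 picked index 3: u0 ∈ [-1/27, 1/9)
j=3 picked index 4: u0 ∈ [0, 2/27)
j=4 picked index 5: u0 ∈ [-1/27, 7/27)
j=5 picked index 5: u0 ∈ [-4/27, 4/27)
j=6 picked index 5: u0 ∈ [-7/27, 1/27)
j=7 picked index 6: u0 ∈ [-2/27, 2/9)
j=8 picked index 6: u0 ∈ [-5/27, 1/9)
intersection: [0, 1/27)

0 1/27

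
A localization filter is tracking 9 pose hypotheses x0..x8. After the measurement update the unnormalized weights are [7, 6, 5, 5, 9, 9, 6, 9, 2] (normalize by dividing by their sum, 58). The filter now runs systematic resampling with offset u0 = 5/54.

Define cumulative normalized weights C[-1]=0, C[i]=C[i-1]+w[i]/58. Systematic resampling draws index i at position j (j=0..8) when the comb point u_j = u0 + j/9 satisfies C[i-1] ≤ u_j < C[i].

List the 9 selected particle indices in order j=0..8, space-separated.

0 1 3 4 4 5 6 7 8

C = [7/58, 13/58, 9/29, 23/58, 16/29, 41/58, 47/58, 28/29, 1]
j=0: u_0=5/54 ∈ [0, 7/58) → index 0
j=1: u_1=11/54 ∈ [7/58, 13/58) → index 1
j=2: u_2=17/54 ∈ [9/29, 23/58) → index 3
j=3: u_3=23/54 ∈ [23/58, 16/29) → index 4
j=4: u_4=29/54 ∈ [23/58, 16/29) → index 4
j=5: u_5=35/54 ∈ [16/29, 41/58) → index 5
j=6: u_6=41/54 ∈ [41/58, 47/58) → index 6
j=7: u_7=47/54 ∈ [47/58, 28/29) → index 7
j=8: u_8=53/54 ∈ [28/29, 1) → index 8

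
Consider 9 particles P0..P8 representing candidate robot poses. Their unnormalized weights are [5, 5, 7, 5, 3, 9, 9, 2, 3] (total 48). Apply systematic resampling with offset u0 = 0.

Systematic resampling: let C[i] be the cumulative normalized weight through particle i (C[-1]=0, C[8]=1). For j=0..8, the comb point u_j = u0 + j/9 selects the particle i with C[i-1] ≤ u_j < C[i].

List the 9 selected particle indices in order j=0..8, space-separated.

0 1 2 2 3 5 5 6 6

C = [5/48, 5/24, 17/48, 11/24, 25/48, 17/24, 43/48, 15/16, 1]
j=0: u_0=0 ∈ [0, 5/48) → index 0
j=1: u_1=1/9 ∈ [5/48, 5/24) → index 1
j=2: u_2=2/9 ∈ [5/24, 17/48) → index 2
j=3: u_3=1/3 ∈ [5/24, 17/48) → index 2
j=4: u_4=4/9 ∈ [17/48, 11/24) → index 3
j=5: u_5=5/9 ∈ [25/48, 17/24) → index 5
j=6: u_6=2/3 ∈ [25/48, 17/24) → index 5
j=7: u_7=7/9 ∈ [17/24, 43/48) → index 6
j=8: u_8=8/9 ∈ [17/24, 43/48) → index 6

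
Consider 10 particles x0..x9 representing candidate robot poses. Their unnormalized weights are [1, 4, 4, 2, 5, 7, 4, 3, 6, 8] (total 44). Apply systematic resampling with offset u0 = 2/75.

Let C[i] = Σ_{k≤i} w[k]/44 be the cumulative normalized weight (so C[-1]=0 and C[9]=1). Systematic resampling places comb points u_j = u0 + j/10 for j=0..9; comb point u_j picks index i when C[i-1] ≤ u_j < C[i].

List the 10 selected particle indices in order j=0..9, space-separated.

C = [1/44, 5/44, 9/44, 1/4, 4/11, 23/44, 27/44, 15/22, 9/11, 1]
j=0: u_0=2/75 ∈ [1/44, 5/44) → index 1
j=1: u_1=19/150 ∈ [5/44, 9/44) → index 2
j=2: u_2=17/75 ∈ [9/44, 1/4) → index 3
j=3: u_3=49/150 ∈ [1/4, 4/11) → index 4
j=4: u_4=32/75 ∈ [4/11, 23/44) → index 5
j=5: u_5=79/150 ∈ [23/44, 27/44) → index 6
j=6: u_6=47/75 ∈ [27/44, 15/22) → index 7
j=7: u_7=109/150 ∈ [15/22, 9/11) → index 8
j=8: u_8=62/75 ∈ [9/11, 1) → index 9
j=9: u_9=139/150 ∈ [9/11, 1) → index 9

1 2 3 4 5 6 7 8 9 9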